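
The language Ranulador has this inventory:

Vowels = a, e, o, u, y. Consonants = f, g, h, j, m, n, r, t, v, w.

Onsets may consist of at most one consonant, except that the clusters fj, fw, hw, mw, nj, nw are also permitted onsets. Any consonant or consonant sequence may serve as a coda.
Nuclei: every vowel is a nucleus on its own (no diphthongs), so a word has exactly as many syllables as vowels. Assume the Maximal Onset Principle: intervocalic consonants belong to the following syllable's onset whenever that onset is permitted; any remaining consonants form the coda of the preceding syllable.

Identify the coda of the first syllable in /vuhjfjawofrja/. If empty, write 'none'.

Nuclei (vowels): u, a, o, a → 4 syllables.
V1 /u/ – V2 /a/: /hjfj/; trying suffixes from longest down, /fj/ is the first permitted one, so coda /hj/ | onset /fj/.
V2 /a/ – V3 /o/: /w/ → onset of the next syllable (single consonants are always licit onsets).
V3 /o/ – V4 /a/: /frj/ — longest licit onset from the right is /j/, leaving /fr/ as coda.
Putting it together: vuhj.fja.wofr.ja.
Syllable 1 is /vuhj/: onset /v/, nucleus /u/, coda /hj/.

hj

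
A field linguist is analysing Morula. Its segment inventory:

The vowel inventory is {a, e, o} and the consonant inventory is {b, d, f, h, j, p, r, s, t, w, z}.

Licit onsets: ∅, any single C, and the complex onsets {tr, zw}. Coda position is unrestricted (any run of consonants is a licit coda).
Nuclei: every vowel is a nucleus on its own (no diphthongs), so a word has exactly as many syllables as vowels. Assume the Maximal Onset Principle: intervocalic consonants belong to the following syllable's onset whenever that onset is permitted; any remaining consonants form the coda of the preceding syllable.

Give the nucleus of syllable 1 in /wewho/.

The vowels are e, o — 2 nuclei, so 2 syllables.
The first nucleus (vowel 1 from the left) is /e/.

e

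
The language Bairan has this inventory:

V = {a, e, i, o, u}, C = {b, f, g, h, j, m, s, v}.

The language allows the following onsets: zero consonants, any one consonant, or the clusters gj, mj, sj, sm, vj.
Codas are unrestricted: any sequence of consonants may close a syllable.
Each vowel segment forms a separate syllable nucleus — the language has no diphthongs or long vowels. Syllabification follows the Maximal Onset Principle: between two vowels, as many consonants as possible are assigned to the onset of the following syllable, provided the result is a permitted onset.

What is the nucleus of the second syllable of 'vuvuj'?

The vowels are u, u — 2 nuclei, so 2 syllables.
The second nucleus (vowel 2 from the left) is /u/.

u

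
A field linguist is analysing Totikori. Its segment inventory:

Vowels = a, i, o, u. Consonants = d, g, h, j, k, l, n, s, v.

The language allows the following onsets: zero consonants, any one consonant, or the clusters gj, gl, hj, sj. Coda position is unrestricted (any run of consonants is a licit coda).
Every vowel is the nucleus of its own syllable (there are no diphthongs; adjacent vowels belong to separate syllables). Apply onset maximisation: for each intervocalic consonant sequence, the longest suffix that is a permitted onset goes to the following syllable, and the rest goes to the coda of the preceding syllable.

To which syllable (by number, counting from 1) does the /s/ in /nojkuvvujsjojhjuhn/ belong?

Vowels present: o, u, u, o, u; each is a nucleus, giving 5 syllables.
/o…u/ gap (V1→V2): /jk/ splits as /j/ + /k/ (/k/ is the longest suffix that is a licit onset).
/u…u/ gap (V2→V3): /vv/; trying suffixes from longest down, /v/ is the first permitted one, so coda /v/ | onset /v/.
/u…o/ gap (V3→V4): /jsj/ splits as /j/ + /sj/ (/sj/ is the longest suffix that is a licit onset).
/o…u/ gap (V4→V5): /jhj/; trying suffixes from longest down, /hj/ is the first permitted one, so coda /j/ | onset /hj/.
Syllabification: noj.kuv.vuj.sjoj.hjuhn.
The /s/ is in the onset of syllable 4 (/sjoj/).

4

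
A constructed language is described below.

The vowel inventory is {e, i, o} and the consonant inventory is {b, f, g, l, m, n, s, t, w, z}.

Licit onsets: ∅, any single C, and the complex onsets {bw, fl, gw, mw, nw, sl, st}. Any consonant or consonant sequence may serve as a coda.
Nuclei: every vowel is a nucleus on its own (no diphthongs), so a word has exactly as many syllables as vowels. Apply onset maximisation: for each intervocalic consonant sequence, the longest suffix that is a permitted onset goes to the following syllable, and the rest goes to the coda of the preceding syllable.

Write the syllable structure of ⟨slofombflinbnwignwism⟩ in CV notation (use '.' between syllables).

Nuclei (vowels): o, o, i, i, i → 5 syllables.
Between /o/ (V1) and /o/ (V2): /f/ is a single consonant, so it becomes the next onset.
Between /o/ (V2) and /i/ (V3): /mbfl/ — longest licit onset from the right is /fl/, leaving /mb/ as coda.
Between /i/ (V3) and /i/ (V4): /nbnw/ — longest licit onset from the right is /nw/, leaving /nb/ as coda.
Between /i/ (V4) and /i/ (V5): /gnw/; trying suffixes from longest down, /nw/ is the first permitted one, so coda /g/ | onset /nw/.
Result: slo.fomb.flinb.nwig.nwism.
Mapping each syllable to C/V: /slo/ → CCV, /fomb/ → CVCC, /flinb/ → CCVCC, /nwig/ → CCVC, /nwism/ → CCVCC.

CCV.CVCC.CCVCC.CCVC.CCVCC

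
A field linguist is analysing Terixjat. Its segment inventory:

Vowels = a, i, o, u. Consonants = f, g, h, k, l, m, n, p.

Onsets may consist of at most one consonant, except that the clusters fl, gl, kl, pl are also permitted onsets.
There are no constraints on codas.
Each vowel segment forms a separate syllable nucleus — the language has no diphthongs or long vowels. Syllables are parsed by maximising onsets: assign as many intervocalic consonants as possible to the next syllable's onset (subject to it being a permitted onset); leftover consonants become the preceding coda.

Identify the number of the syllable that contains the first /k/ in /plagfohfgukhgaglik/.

Nuclei (vowels): a, o, u, a, i → 5 syllables.
Between /a/ (V1) and /o/ (V2): /gf/ — longest licit onset from the right is /f/, leaving /g/ as coda.
Between /o/ (V2) and /u/ (V3): /hfg/; trying suffixes from longest down, /g/ is the first permitted one, so coda /hf/ | onset /g/.
Between /u/ (V3) and /a/ (V4): /khg/; trying suffixes from longest down, /g/ is the first permitted one, so coda /kh/ | onset /g/.
Between /a/ (V4) and /i/ (V5): cluster /gl/ — /gl/ is itself a permitted onset, so the whole cluster goes right; preceding coda = ∅.
So the parse is plag.fohf.gukh.ga.glik.
The first /k/ is in the coda of syllable 3 (/gukh/).

3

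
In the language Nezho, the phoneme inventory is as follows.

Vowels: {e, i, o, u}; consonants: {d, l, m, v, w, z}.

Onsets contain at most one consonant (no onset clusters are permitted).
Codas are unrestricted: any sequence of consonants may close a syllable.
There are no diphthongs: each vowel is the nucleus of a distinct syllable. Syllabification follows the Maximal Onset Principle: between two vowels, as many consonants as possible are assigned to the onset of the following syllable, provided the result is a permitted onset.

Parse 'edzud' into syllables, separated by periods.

ed.zud

The vowels are e, u — 2 nuclei, so 2 syllables.
σ1/σ2 boundary: /dz/; trying suffixes from longest down, /z/ is the first permitted one, so coda /d/ | onset /z/.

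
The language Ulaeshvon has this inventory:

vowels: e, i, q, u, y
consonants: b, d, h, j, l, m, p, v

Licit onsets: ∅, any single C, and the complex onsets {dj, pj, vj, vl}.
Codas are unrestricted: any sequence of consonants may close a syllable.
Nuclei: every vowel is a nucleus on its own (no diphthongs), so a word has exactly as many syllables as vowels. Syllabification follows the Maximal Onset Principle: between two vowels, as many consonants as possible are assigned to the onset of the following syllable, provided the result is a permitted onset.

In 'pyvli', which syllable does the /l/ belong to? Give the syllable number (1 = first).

Nuclei (vowels): y, i → 2 syllables.
V1 /y/ – V2 /i/: cluster /vl/ — /vl/ is itself a permitted onset, so the whole cluster goes right; preceding coda = ∅.
Syllabification: py.vli.
The /l/ is in the onset of syllable 2 (/vli/).

2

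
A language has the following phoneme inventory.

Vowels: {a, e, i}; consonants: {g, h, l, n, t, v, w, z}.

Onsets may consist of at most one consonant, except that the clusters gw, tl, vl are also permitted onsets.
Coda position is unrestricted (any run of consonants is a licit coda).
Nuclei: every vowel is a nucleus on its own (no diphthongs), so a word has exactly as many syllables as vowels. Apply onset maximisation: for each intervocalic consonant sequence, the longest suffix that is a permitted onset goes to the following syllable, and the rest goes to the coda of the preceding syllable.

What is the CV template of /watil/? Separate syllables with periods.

CV.CVC

Nuclei (vowels): a, i → 2 syllables.
V1 /a/ – V2 /i/: /t/ is a single consonant, so it becomes the next onset.
Result: wa.til.
Mapping each syllable to C/V: /wa/ → CV, /til/ → CVC.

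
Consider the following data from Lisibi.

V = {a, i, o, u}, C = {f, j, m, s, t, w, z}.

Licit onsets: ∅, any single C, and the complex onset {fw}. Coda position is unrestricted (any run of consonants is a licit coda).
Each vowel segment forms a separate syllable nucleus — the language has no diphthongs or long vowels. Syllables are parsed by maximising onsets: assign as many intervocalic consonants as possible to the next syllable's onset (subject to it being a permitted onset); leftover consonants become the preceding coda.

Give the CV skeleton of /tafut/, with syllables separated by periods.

CV.CVC

The vowels are a, u — 2 nuclei, so 2 syllables.
Between /a/ (V1) and /u/ (V2): /f/ is a single consonant, so it becomes the next onset.
Syllabification: ta.fut.
Mapping each syllable to C/V: /ta/ → CV, /fut/ → CVC.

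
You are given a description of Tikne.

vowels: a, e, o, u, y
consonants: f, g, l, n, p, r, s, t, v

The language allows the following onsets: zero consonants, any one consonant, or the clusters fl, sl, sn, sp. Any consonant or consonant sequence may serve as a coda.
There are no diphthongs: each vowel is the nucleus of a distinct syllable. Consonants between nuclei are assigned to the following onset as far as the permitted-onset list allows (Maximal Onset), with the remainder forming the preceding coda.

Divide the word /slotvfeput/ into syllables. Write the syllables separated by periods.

Vowels present: o, e, u; each is a nucleus, giving 3 syllables.
/o…e/ gap (V1→V2): /tvf/ — longest licit onset from the right is /f/, leaving /tv/ as coda.
/e…u/ gap (V2→V3): /p/ is a single consonant, so it becomes the next onset.

slotv.fe.put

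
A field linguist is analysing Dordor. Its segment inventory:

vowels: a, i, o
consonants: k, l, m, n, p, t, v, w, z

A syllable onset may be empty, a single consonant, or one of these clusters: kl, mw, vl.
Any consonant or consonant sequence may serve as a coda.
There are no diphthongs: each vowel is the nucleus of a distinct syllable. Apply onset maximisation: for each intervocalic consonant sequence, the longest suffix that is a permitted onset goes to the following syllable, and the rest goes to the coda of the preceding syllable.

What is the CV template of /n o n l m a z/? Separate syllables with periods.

CVCC.CVC

Nuclei (vowels): o, a → 2 syllables.
V1 /o/ – V2 /a/: /nlm/ splits as /nl/ + /m/ (/m/ is the longest suffix that is a licit onset).
Result: nonl.maz.
Mapping each syllable to C/V: /nonl/ → CVCC, /maz/ → CVC.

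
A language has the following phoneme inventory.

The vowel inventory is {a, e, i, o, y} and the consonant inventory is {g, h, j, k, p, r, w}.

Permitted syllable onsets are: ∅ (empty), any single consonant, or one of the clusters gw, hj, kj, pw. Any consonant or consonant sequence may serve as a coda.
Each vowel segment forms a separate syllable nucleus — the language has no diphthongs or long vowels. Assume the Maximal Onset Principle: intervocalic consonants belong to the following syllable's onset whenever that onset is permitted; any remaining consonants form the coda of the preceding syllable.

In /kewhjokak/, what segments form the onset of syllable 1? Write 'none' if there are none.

The vowels are e, o, a — 3 nuclei, so 3 syllables.
σ1/σ2 boundary: /whj/ — longest licit onset from the right is /hj/, leaving /w/ as coda.
σ2/σ3 boundary: just /k/ — single C goes to the following onset.
Result: kew.hjo.kak.
Syllable 1 is /kew/: onset /k/, nucleus /e/, coda /w/.

k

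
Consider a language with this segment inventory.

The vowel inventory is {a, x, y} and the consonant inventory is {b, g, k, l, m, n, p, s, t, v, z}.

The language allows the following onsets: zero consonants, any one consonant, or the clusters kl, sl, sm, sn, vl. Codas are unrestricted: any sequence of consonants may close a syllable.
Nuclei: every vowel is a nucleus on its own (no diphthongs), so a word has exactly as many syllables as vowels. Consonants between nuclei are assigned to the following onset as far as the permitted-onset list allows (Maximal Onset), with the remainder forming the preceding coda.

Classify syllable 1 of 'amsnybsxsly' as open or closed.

Nuclei (vowels): a, y, x, y → 4 syllables.
σ1/σ2 boundary: cluster /msn/ — the longest permitted-onset suffix is /sn/; onset = /sn/, preceding coda = /m/.
σ2/σ3 boundary: /bs/ — longest licit onset from the right is /s/, leaving /b/ as coda.
σ3/σ4 boundary: /sl/ is a licit onset in full, so it all attaches to the next syllable.
Putting it together: am.snyb.sx.sly.
Syllable 1 is /am/ with coda /m/, so it is closed.

closed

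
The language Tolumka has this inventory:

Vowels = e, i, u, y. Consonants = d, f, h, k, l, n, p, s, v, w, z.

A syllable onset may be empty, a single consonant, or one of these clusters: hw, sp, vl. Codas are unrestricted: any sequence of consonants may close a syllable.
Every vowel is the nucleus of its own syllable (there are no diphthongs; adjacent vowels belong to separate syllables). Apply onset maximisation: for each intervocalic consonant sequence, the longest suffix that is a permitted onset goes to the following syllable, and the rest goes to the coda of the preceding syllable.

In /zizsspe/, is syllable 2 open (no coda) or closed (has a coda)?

open

Nuclei (vowels): i, e → 2 syllables.
/i…e/ gap (V1→V2): /zssp/; trying suffixes from longest down, /sp/ is the first permitted one, so coda /zs/ | onset /sp/.
Syllabification: zizs.spe.
Syllable 2 is /spe/; it ends in its nucleus with no coda, so it is open.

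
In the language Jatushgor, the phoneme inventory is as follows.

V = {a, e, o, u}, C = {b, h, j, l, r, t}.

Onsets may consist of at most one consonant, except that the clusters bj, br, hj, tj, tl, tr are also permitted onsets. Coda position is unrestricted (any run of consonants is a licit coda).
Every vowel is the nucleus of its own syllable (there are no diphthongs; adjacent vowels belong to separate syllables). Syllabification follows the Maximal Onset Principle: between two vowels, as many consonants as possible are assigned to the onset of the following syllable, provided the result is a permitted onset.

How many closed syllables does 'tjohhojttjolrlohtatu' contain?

The vowels are o, o, o, o, a, u — 6 nuclei, so 6 syllables.
Between /o/ (V1) and /o/ (V2): /hh/; trying suffixes from longest down, /h/ is the first permitted one, so coda /h/ | onset /h/.
Between /o/ (V2) and /o/ (V3): /jttj/ — longest licit onset from the right is /tj/, leaving /jt/ as coda.
Between /o/ (V3) and /o/ (V4): /lrl/ — longest licit onset from the right is /l/, leaving /lr/ as coda.
Between /o/ (V4) and /a/ (V5): /ht/ — longest licit onset from the right is /t/, leaving /h/ as coda.
Between /a/ (V5) and /u/ (V6): /t/ → onset of the next syllable (single consonants are always licit onsets).
Putting it together: tjoh.hojt.tjolr.loh.ta.tu.
Classifying each syllable: /tjoh/ (closed), /hojt/ (closed), /tjolr/ (closed), /loh/ (closed), /ta/ (open), /tu/ (open).
Closed syllables: 4.

4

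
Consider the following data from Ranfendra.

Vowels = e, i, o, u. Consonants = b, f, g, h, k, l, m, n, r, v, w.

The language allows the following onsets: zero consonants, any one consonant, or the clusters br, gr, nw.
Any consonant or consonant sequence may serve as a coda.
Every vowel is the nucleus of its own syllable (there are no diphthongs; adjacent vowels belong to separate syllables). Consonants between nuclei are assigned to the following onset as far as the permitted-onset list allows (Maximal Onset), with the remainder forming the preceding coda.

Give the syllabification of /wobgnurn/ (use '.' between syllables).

Vowels present: o, u; each is a nucleus, giving 2 syllables.
V1 /o/ – V2 /u/: cluster /bgn/ — the longest permitted-onset suffix is /n/; onset = /n/, preceding coda = /bg/.

wobg.nurn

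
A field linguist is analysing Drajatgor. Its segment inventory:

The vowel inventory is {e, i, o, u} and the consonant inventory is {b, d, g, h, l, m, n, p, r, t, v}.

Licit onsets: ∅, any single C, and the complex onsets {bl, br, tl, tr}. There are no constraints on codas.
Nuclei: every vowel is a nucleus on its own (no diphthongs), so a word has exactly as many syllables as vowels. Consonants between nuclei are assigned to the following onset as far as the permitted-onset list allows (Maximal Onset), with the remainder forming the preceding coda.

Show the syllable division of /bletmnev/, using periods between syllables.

Nuclei (vowels): e, e → 2 syllables.
Between /e/ (V1) and /e/ (V2): /tmn/ splits as /tm/ + /n/ (/n/ is the longest suffix that is a licit onset).

bletm.nev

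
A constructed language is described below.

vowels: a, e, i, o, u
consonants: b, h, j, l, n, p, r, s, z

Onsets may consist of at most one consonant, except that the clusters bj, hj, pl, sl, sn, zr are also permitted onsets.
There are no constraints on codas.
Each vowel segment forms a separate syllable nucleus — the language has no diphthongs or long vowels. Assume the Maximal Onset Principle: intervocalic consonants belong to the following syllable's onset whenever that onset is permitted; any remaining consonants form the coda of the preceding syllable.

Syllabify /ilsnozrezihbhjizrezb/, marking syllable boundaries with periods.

Vowels present: i, o, e, i, i, e; each is a nucleus, giving 6 syllables.
V1 /i/ – V2 /o/: /lsn/ splits as /l/ + /sn/ (/sn/ is the longest suffix that is a licit onset).
V2 /o/ – V3 /e/: /zr/ is a licit onset in full, so it all attaches to the next syllable.
V3 /e/ – V4 /i/: /z/ → onset of the next syllable (single consonants are always licit onsets).
V4 /i/ – V5 /i/: /hbhj/ — longest licit onset from the right is /hj/, leaving /hb/ as coda.
V5 /i/ – V6 /e/: cluster /zr/ — /zr/ is itself a permitted onset, so the whole cluster goes right; preceding coda = ∅.

il.sno.zre.zihb.hji.zrezb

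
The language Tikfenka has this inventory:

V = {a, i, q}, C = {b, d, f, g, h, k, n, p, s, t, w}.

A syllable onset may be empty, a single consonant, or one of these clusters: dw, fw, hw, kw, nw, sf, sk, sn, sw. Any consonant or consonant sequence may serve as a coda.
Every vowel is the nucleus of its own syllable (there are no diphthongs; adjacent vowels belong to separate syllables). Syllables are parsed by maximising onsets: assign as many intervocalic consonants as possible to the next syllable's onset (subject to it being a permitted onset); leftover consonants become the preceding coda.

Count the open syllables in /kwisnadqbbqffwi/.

The vowels are i, a, q, q, i — 5 nuclei, so 5 syllables.
/i…a/ gap (V1→V2): /sn/ — entire cluster is a permitted onset → onset /sn/, coda ∅.
/a…q/ gap (V2→V3): /d/ → onset of the next syllable (single consonants are always licit onsets).
/q…q/ gap (V3→V4): /bb/ splits as /b/ + /b/ (/b/ is the longest suffix that is a licit onset).
/q…i/ gap (V4→V5): /ffw/ — longest licit onset from the right is /fw/, leaving /f/ as coda.
Result: kwi.sna.dqb.bqf.fwi.
Classifying each syllable: /kwi/ (open), /sna/ (open), /dqb/ (closed), /bqf/ (closed), /fwi/ (open).
Open syllables: 3.

3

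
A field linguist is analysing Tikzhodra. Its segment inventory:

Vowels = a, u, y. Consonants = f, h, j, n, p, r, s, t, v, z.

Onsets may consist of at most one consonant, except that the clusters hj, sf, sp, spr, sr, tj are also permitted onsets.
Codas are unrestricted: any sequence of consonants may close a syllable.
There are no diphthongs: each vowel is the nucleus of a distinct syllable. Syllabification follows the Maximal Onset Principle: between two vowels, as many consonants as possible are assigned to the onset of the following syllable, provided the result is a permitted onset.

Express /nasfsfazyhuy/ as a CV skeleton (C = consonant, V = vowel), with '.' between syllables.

CVCC.CCV.CV.CV.V

The vowels are a, a, y, u, y — 5 nuclei, so 5 syllables.
V1 /a/ – V2 /a/: /sfsf/; trying suffixes from longest down, /sf/ is the first permitted one, so coda /sf/ | onset /sf/.
V2 /a/ – V3 /y/: /z/ is a single consonant, so it becomes the next onset.
V3 /y/ – V4 /u/: /h/ is a single consonant, so it becomes the next onset.
V4 /u/ – V5 /y/: nothing intervenes; syllable break is V.V.
Syllabification: nasf.sfa.zy.hu.y.
Mapping each syllable to C/V: /nasf/ → CVCC, /sfa/ → CCV, /zy/ → CV, /hu/ → CV, /y/ → V.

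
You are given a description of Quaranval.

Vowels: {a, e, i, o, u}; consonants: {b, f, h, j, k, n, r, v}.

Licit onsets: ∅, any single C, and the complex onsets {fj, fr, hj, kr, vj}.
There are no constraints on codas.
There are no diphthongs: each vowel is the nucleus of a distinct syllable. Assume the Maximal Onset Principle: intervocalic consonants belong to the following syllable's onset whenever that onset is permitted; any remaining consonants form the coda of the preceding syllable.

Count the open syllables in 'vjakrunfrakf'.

Nuclei (vowels): a, u, a → 3 syllables.
V1 /a/ – V2 /u/: /kr/ — entire cluster is a permitted onset → onset /kr/, coda ∅.
V2 /u/ – V3 /a/: /nfr/; trying suffixes from longest down, /fr/ is the first permitted one, so coda /n/ | onset /fr/.
So the parse is vja.krun.frakf.
Classifying each syllable: /vja/ (open), /krun/ (closed), /frakf/ (closed).
Open syllables: 1.

1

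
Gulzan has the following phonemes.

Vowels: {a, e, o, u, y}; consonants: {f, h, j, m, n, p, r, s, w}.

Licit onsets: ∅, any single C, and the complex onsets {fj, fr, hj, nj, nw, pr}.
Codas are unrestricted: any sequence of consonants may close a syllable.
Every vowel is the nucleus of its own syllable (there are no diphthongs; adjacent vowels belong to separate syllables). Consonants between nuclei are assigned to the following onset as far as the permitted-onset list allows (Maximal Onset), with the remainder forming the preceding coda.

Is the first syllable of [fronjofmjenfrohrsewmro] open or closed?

Nuclei (vowels): o, o, e, o, e, o → 6 syllables.
σ1/σ2 boundary: /nj/ is a licit onset in full, so it all attaches to the next syllable.
σ2/σ3 boundary: /fmj/ — longest licit onset from the right is /j/, leaving /fm/ as coda.
σ3/σ4 boundary: /nfr/ splits as /n/ + /fr/ (/fr/ is the longest suffix that is a licit onset).
σ4/σ5 boundary: /hrs/ — longest licit onset from the right is /s/, leaving /hr/ as coda.
σ5/σ6 boundary: /wmr/; trying suffixes from longest down, /r/ is the first permitted one, so coda /wm/ | onset /r/.
Syllabification: fro.njofm.jen.frohr.sewm.ro.
Syllable 1 is /fro/; it ends in its nucleus with no coda, so it is open.

open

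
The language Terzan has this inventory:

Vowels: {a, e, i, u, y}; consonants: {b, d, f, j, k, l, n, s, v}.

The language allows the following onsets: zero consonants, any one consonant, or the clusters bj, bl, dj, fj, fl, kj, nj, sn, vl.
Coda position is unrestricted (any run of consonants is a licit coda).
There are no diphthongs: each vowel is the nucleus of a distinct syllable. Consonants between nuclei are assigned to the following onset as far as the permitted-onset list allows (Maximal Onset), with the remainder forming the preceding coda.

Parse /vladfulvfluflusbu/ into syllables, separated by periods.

The vowels are a, u, u, u, u — 5 nuclei, so 5 syllables.
Between /a/ (V1) and /u/ (V2): /df/; trying suffixes from longest down, /f/ is the first permitted one, so coda /d/ | onset /f/.
Between /u/ (V2) and /u/ (V3): cluster /lvfl/ — the longest permitted-onset suffix is /fl/; onset = /fl/, preceding coda = /lv/.
Between /u/ (V3) and /u/ (V4): /fl/ is a licit onset in full, so it all attaches to the next syllable.
Between /u/ (V4) and /u/ (V5): /sb/ — longest licit onset from the right is /b/, leaving /s/ as coda.

vlad.fulv.flu.flus.bu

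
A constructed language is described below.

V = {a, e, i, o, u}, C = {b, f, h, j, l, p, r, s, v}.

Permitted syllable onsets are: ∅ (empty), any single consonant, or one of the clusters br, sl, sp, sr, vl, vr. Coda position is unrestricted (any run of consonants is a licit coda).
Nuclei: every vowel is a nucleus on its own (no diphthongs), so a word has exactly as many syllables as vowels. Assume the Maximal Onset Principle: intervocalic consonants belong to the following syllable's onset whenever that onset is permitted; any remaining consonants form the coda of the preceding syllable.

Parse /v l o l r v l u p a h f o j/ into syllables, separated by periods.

The vowels are o, u, a, o — 4 nuclei, so 4 syllables.
σ1/σ2 boundary: cluster /lrvl/ — the longest permitted-onset suffix is /vl/; onset = /vl/, preceding coda = /lr/.
σ2/σ3 boundary: /p/ is a single consonant, so it becomes the next onset.
σ3/σ4 boundary: /hf/; trying suffixes from longest down, /f/ is the first permitted one, so coda /h/ | onset /f/.

vlolr.vlu.pah.foj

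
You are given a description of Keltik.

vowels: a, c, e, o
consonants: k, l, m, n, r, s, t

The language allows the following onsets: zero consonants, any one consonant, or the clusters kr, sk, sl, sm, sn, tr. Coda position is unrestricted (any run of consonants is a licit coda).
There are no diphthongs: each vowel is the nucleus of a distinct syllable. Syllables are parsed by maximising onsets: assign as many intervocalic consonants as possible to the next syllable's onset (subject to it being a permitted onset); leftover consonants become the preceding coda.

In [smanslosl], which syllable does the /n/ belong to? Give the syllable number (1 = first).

1

Vowels present: a, o; each is a nucleus, giving 2 syllables.
/a…o/ gap (V1→V2): cluster /nsl/ — the longest permitted-onset suffix is /sl/; onset = /sl/, preceding coda = /n/.
Syllabification: sman.slosl.
The /n/ is in the coda of syllable 1 (/sman/).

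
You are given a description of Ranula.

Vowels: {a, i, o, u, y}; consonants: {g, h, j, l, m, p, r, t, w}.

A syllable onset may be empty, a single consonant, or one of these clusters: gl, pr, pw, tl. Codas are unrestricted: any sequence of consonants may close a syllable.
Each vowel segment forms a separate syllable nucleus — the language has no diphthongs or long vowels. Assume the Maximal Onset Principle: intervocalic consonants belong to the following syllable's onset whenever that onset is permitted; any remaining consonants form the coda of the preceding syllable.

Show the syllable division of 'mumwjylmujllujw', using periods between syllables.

mumw.jyl.mujl.lujw

Vowels present: u, y, u, u; each is a nucleus, giving 4 syllables.
σ1/σ2 boundary: cluster /mwj/ — the longest permitted-onset suffix is /j/; onset = /j/, preceding coda = /mw/.
σ2/σ3 boundary: /lm/; trying suffixes from longest down, /m/ is the first permitted one, so coda /l/ | onset /m/.
σ3/σ4 boundary: cluster /jll/ — the longest permitted-onset suffix is /l/; onset = /l/, preceding coda = /jl/.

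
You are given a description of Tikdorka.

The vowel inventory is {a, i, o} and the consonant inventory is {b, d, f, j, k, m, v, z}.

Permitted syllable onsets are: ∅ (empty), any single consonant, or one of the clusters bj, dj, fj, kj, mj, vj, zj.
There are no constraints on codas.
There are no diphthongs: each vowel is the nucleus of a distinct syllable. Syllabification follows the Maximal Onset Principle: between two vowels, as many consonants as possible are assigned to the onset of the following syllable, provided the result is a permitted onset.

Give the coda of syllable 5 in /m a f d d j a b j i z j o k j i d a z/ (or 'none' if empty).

none

Nuclei (vowels): a, a, i, o, i, a → 6 syllables.
V1 /a/ – V2 /a/: /fddj/; trying suffixes from longest down, /dj/ is the first permitted one, so coda /fd/ | onset /dj/.
V2 /a/ – V3 /i/: cluster /bj/ — /bj/ is itself a permitted onset, so the whole cluster goes right; preceding coda = ∅.
V3 /i/ – V4 /o/: /zj/ — entire cluster is a permitted onset → onset /zj/, coda ∅.
V4 /o/ – V5 /i/: /kj/ — entire cluster is a permitted onset → onset /kj/, coda ∅.
V5 /i/ – V6 /a/: just /d/ — single C goes to the following onset.
Putting it together: mafd.dja.bji.zjo.kji.daz.
Syllable 5 is /kji/: onset /kj/, nucleus /i/, coda ∅.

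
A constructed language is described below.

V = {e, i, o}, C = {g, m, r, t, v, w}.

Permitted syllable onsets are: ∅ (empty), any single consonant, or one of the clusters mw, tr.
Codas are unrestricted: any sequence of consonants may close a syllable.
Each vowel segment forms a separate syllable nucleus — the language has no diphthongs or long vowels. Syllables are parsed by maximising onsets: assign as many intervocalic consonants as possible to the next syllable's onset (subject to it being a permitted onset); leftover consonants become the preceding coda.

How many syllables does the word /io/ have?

2

Vowels present: i, o; each is a nucleus, giving 2 syllables.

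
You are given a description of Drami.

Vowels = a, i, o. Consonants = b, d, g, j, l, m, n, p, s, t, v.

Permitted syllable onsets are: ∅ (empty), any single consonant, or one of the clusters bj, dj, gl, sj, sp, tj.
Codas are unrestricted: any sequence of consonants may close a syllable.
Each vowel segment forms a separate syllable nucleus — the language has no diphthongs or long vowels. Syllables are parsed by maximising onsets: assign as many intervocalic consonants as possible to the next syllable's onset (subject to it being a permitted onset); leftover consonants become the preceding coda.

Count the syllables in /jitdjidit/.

Nuclei (vowels): i, i, i → 3 syllables.

3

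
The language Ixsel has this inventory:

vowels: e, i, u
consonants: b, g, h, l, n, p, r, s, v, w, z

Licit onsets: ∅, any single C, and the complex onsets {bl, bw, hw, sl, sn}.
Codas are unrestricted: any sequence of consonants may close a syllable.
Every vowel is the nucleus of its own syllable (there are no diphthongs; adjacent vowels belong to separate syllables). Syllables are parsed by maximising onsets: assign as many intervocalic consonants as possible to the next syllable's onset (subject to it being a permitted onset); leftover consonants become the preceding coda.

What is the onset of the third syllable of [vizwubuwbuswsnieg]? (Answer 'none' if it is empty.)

The vowels are i, u, u, u, i, e — 6 nuclei, so 6 syllables.
/i…u/ gap (V1→V2): /zw/ — longest licit onset from the right is /w/, leaving /z/ as coda.
/u…u/ gap (V2→V3): just /b/ — single C goes to the following onset.
/u…u/ gap (V3→V4): /wb/ — longest licit onset from the right is /b/, leaving /w/ as coda.
/u…i/ gap (V4→V5): cluster /swsn/ — the longest permitted-onset suffix is /sn/; onset = /sn/, preceding coda = /sw/.
/i…e/ gap (V5→V6): hiatus — the boundary sits between the two vowels.
Result: viz.wu.buw.busw.sni.eg.
Syllable 3 is /buw/: onset /b/, nucleus /u/, coda /w/.

b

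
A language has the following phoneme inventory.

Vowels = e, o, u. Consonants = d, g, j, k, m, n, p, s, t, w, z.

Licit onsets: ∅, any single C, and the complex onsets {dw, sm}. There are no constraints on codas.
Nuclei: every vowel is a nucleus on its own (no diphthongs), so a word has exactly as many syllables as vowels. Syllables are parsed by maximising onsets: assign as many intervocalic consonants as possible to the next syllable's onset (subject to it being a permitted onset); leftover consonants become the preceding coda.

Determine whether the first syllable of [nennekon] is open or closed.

closed

The vowels are e, e, o — 3 nuclei, so 3 syllables.
/e…e/ gap (V1→V2): cluster /nn/ — the longest permitted-onset suffix is /n/; onset = /n/, preceding coda = /n/.
/e…o/ gap (V2→V3): /k/ is a single consonant, so it becomes the next onset.
So the parse is nen.ne.kon.
Syllable 1 is /nen/ with coda /n/, so it is closed.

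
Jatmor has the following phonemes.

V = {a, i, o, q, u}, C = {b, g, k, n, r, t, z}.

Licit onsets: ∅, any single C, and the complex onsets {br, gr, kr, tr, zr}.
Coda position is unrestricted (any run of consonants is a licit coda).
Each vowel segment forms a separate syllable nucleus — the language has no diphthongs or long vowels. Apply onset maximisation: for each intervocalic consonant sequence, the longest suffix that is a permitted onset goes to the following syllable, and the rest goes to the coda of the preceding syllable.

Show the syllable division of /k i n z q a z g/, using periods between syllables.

kin.zq.azg

The vowels are i, q, a — 3 nuclei, so 3 syllables.
V1 /i/ – V2 /q/: /nz/; trying suffixes from longest down, /z/ is the first permitted one, so coda /n/ | onset /z/.
V2 /q/ – V3 /a/: no consonants, so the boundary falls immediately after /q/.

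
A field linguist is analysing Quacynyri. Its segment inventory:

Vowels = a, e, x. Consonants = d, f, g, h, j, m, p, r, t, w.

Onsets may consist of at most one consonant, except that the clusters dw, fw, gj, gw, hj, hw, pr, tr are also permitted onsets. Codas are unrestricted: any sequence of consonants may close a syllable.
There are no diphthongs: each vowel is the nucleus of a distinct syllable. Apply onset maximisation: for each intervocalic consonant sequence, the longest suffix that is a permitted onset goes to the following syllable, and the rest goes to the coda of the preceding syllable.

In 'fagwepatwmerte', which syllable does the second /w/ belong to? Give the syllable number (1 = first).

Vowels present: a, e, a, e, e; each is a nucleus, giving 5 syllables.
/a…e/ gap (V1→V2): /gw/ — entire cluster is a permitted onset → onset /gw/, coda ∅.
/e…a/ gap (V2→V3): just /p/ — single C goes to the following onset.
/a…e/ gap (V3→V4): cluster /twm/ — the longest permitted-onset suffix is /m/; onset = /m/, preceding coda = /tw/.
/e…e/ gap (V4→V5): /rt/; trying suffixes from longest down, /t/ is the first permitted one, so coda /r/ | onset /t/.
Putting it together: fa.gwe.patw.mer.te.
The second /w/ is in the coda of syllable 3 (/patw/).

3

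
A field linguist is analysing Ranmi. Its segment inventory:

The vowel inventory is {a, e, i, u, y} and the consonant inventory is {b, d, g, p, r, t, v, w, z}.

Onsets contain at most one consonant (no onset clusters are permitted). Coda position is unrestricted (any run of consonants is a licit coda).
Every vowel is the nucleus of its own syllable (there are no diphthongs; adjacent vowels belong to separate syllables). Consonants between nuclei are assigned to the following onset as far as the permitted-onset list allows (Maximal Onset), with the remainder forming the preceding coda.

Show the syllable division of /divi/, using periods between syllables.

The vowels are i, i — 2 nuclei, so 2 syllables.
Between /i/ (V1) and /i/ (V2): just /v/ — single C goes to the following onset.

di.vi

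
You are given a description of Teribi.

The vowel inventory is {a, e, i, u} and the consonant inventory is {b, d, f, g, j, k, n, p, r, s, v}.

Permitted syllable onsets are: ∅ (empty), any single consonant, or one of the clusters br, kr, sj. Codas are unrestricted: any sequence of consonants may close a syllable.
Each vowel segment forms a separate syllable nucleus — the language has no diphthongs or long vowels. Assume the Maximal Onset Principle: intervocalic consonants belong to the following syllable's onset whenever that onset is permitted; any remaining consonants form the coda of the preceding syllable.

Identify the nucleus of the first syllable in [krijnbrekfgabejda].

Vowels present: i, e, a, e, a; each is a nucleus, giving 5 syllables.
The first nucleus (vowel 1 from the left) is /i/.

i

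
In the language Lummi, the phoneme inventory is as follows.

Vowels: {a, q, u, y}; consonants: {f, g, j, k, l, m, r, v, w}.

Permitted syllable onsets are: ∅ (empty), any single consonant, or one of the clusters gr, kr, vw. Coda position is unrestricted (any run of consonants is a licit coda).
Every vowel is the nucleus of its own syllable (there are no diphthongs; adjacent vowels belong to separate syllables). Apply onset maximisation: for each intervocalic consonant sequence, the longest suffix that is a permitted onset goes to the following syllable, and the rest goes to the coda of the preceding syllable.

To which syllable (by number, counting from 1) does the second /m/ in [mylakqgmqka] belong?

Nuclei (vowels): y, a, q, q, a → 5 syllables.
/y…a/ gap (V1→V2): /l/ → onset of the next syllable (single consonants are always licit onsets).
/a…q/ gap (V2→V3): /k/ is a single consonant, so it becomes the next onset.
/q…q/ gap (V3→V4): cluster /gm/ — the longest permitted-onset suffix is /m/; onset = /m/, preceding coda = /g/.
/q…a/ gap (V4→V5): just /k/ — single C goes to the following onset.
Putting it together: my.la.kqg.mq.ka.
The second /m/ is in the onset of syllable 4 (/mq/).

4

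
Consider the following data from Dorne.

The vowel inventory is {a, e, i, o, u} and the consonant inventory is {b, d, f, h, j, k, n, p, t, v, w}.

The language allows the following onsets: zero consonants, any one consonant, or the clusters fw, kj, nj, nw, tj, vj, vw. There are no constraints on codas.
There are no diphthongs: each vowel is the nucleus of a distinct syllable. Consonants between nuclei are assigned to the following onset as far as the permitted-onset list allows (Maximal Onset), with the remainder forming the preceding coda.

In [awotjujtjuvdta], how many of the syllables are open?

Nuclei (vowels): a, o, u, u, a → 5 syllables.
V1 /a/ – V2 /o/: /w/ → onset of the next syllable (single consonants are always licit onsets).
V2 /o/ – V3 /u/: /tj/ is a licit onset in full, so it all attaches to the next syllable.
V3 /u/ – V4 /u/: /jtj/ — longest licit onset from the right is /tj/, leaving /j/ as coda.
V4 /u/ – V5 /a/: /vdt/ splits as /vd/ + /t/ (/t/ is the longest suffix that is a licit onset).
So the parse is a.wo.tjuj.tjuvd.ta.
Classifying each syllable: /a/ (open), /wo/ (open), /tjuj/ (closed), /tjuvd/ (closed), /ta/ (open).
Open syllables: 3.

3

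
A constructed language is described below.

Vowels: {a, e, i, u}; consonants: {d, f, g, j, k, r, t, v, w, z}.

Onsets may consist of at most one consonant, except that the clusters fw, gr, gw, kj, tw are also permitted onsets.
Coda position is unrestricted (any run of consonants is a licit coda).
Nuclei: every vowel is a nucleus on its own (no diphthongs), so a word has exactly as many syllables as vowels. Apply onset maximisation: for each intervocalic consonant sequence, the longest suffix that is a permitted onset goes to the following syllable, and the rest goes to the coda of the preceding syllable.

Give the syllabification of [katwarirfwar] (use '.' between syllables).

Nuclei (vowels): a, a, i, a → 4 syllables.
V1 /a/ – V2 /a/: cluster /tw/ — /tw/ is itself a permitted onset, so the whole cluster goes right; preceding coda = ∅.
V2 /a/ – V3 /i/: just /r/ — single C goes to the following onset.
V3 /i/ – V4 /a/: /rfw/ — longest licit onset from the right is /fw/, leaving /r/ as coda.

ka.twa.rir.fwar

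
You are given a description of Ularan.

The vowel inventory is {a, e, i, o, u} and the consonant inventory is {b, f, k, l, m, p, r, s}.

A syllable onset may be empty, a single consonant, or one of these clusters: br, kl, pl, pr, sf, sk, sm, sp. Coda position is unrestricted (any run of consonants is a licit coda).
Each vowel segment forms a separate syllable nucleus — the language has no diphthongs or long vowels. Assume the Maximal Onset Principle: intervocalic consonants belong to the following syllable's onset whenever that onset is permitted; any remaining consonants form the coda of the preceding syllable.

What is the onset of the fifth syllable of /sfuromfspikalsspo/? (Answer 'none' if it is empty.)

sp

Vowels present: u, o, i, a, o; each is a nucleus, giving 5 syllables.
/u…o/ gap (V1→V2): /r/ → onset of the next syllable (single consonants are always licit onsets).
/o…i/ gap (V2→V3): /mfsp/; trying suffixes from longest down, /sp/ is the first permitted one, so coda /mf/ | onset /sp/.
/i…a/ gap (V3→V4): just /k/ — single C goes to the following onset.
/a…o/ gap (V4→V5): /lssp/ splits as /ls/ + /sp/ (/sp/ is the longest suffix that is a licit onset).
Result: sfu.romf.spi.kals.spo.
Syllable 5 is /spo/: onset /sp/, nucleus /o/, coda ∅.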